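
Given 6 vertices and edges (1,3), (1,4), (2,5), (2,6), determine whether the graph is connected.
No, it has 2 components: {1, 3, 4}, {2, 5, 6}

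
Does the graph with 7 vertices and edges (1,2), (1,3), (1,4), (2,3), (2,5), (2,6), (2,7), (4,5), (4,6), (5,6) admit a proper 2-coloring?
No (odd cycle of length 3: 2 -> 1 -> 3 -> 2)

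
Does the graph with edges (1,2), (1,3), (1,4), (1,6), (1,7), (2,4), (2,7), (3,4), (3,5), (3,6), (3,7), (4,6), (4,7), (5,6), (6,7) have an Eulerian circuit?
No (6 vertices have odd degree: {1, 2, 3, 4, 6, 7}; Eulerian circuit requires 0)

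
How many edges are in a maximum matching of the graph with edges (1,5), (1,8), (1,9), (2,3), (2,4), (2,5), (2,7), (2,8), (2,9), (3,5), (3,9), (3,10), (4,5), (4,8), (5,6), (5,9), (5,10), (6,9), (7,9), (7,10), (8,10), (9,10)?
5 (matching: (1,8), (2,4), (3,9), (5,6), (7,10); upper bound floor(n/2) = floor(10/2) = 5)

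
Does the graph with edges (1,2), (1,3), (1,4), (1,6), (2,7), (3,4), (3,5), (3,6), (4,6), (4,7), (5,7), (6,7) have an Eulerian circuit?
Yes (the graph is connected and all 7 vertices have even degree)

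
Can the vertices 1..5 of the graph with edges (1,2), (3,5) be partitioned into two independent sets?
Yes. Partition: {1, 3, 4}, {2, 5}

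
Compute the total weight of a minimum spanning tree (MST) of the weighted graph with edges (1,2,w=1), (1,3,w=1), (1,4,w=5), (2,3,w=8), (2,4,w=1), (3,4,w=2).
3 (MST edges: (1,2,w=1), (1,3,w=1), (2,4,w=1); sum of weights 1 + 1 + 1 = 3)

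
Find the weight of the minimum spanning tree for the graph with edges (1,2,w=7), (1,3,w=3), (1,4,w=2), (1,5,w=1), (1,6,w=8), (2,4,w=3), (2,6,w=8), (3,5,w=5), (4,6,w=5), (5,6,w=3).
12 (MST edges: (1,3,w=3), (1,4,w=2), (1,5,w=1), (2,4,w=3), (5,6,w=3); sum of weights 3 + 2 + 1 + 3 + 3 = 12)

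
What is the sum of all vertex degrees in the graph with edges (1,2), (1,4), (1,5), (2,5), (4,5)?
10 (handshake: sum of degrees = 2|E| = 2 x 5 = 10)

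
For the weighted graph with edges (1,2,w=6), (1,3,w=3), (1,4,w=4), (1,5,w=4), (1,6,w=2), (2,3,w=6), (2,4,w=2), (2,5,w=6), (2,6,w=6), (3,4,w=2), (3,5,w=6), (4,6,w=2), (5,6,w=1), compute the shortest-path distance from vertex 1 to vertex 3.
3 (path: 1 -> 3; weights 3 = 3)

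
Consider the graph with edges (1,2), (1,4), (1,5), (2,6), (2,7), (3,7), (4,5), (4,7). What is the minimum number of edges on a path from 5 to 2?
2 (path: 5 -> 1 -> 2, 2 edges)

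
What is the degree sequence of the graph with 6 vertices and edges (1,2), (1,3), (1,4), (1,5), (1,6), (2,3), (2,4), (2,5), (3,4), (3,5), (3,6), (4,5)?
[5, 5, 4, 4, 4, 2] (degrees: deg(1)=5, deg(2)=4, deg(3)=5, deg(4)=4, deg(5)=4, deg(6)=2)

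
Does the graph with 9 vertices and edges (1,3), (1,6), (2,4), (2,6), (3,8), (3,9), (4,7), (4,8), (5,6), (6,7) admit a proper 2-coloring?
Yes. Partition: {1, 2, 5, 7, 8, 9}, {3, 4, 6}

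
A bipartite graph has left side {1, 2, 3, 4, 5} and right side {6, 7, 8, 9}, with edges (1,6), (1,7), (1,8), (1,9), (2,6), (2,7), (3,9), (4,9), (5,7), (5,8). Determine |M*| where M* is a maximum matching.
4 (matching: (1,6), (2,7), (3,9), (5,8); upper bound min(|L|,|R|) = min(5,4) = 4)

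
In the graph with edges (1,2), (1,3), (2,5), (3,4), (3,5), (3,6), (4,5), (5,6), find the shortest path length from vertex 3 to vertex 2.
2 (path: 3 -> 5 -> 2, 2 edges)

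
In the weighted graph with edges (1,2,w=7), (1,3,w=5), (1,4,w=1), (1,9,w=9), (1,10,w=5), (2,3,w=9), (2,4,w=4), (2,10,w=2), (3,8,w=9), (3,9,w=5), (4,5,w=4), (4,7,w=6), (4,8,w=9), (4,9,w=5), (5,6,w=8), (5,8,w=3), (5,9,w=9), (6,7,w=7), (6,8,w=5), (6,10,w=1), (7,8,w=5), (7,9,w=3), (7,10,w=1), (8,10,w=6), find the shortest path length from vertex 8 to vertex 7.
5 (path: 8 -> 7; weights 5 = 5)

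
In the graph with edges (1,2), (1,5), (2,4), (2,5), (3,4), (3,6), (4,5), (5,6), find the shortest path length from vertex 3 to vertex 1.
3 (path: 3 -> 6 -> 5 -> 1, 3 edges)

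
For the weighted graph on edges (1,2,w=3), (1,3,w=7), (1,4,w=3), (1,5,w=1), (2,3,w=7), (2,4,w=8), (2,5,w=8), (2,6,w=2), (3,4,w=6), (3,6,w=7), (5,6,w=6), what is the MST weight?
15 (MST edges: (1,2,w=3), (1,4,w=3), (1,5,w=1), (2,6,w=2), (3,4,w=6); sum of weights 3 + 3 + 1 + 2 + 6 = 15)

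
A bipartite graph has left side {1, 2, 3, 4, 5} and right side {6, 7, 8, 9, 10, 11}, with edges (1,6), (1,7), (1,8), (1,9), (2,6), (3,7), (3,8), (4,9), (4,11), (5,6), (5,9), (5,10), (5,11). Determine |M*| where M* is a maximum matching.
5 (matching: (1,9), (2,6), (3,8), (4,11), (5,10); upper bound min(|L|,|R|) = min(5,6) = 5)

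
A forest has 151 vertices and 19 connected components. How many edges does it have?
132 (Each of the 19 component trees on V_i vertices has V_i - 1 edges; summing gives V - C = 151 - 19 = 132)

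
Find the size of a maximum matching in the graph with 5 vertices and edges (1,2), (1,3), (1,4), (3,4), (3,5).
2 (matching: (1,4), (3,5); upper bound floor(n/2) = floor(5/2) = 2)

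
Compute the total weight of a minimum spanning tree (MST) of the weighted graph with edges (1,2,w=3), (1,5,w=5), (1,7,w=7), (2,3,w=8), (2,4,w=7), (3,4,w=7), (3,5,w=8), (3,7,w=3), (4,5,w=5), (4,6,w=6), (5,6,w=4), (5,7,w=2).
22 (MST edges: (1,2,w=3), (1,5,w=5), (3,7,w=3), (4,5,w=5), (5,6,w=4), (5,7,w=2); sum of weights 3 + 5 + 3 + 5 + 4 + 2 = 22)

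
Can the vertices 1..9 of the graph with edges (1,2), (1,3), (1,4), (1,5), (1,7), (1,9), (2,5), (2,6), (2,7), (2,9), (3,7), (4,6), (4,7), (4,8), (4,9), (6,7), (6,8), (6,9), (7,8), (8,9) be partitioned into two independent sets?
No (odd cycle of length 3: 2 -> 1 -> 5 -> 2)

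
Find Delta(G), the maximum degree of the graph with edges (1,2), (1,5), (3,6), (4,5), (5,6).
3 (attained at vertex 5)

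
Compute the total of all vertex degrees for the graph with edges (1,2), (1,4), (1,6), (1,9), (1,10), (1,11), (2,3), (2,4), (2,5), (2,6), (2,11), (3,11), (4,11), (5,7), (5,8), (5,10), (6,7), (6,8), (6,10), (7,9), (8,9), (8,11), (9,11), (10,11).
48 (handshake: sum of degrees = 2|E| = 2 x 24 = 48)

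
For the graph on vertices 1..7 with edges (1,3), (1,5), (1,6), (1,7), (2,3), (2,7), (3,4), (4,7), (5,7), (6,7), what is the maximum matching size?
3 (matching: (1,6), (2,3), (5,7); upper bound floor(n/2) = floor(7/2) = 3)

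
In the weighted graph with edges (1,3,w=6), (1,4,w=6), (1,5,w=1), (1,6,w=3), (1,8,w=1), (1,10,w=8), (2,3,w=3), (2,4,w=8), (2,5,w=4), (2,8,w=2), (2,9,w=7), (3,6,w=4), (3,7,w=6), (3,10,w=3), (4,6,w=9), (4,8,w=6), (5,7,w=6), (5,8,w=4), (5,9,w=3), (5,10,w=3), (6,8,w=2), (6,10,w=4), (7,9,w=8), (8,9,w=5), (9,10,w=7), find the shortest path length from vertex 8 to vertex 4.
6 (path: 8 -> 4; weights 6 = 6)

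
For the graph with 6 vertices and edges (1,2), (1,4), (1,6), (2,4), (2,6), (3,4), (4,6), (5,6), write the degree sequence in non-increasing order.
[4, 4, 3, 3, 1, 1] (degrees: deg(1)=3, deg(2)=3, deg(3)=1, deg(4)=4, deg(5)=1, deg(6)=4)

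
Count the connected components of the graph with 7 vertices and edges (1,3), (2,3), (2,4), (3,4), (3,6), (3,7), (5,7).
1 (components: {1, 2, 3, 4, 5, 6, 7})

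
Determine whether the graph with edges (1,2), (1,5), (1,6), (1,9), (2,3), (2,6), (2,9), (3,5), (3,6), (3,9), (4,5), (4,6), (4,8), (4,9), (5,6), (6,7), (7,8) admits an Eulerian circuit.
Yes (the graph is connected and all 9 vertices have even degree)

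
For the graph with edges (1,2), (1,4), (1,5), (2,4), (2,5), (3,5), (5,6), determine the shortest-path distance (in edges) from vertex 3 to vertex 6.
2 (path: 3 -> 5 -> 6, 2 edges)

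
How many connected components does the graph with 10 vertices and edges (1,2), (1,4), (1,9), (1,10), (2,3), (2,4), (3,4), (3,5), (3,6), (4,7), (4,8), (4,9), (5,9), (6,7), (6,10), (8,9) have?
1 (components: {1, 2, 3, 4, 5, 6, 7, 8, 9, 10})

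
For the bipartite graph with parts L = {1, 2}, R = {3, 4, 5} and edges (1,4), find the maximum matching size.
1 (matching: (1,4); upper bound min(|L|,|R|) = min(2,3) = 2)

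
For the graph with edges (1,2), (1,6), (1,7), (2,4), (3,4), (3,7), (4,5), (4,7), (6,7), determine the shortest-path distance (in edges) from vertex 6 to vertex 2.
2 (path: 6 -> 1 -> 2, 2 edges)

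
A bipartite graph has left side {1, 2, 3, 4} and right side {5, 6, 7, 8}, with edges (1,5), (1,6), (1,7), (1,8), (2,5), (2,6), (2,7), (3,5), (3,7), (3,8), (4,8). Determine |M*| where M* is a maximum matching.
4 (matching: (1,5), (2,6), (3,7), (4,8); upper bound min(|L|,|R|) = min(4,4) = 4)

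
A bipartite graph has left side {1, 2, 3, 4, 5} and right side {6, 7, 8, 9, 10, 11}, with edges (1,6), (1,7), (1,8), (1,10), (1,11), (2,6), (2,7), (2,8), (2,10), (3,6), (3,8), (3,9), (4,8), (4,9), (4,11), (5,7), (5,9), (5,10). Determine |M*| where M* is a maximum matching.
5 (matching: (1,11), (2,10), (3,9), (4,8), (5,7); upper bound min(|L|,|R|) = min(5,6) = 5)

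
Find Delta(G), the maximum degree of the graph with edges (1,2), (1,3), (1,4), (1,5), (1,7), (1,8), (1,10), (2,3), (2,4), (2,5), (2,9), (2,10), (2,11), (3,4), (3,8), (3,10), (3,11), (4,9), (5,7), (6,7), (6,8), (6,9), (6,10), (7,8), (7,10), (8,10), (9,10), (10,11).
8 (attained at vertex 10)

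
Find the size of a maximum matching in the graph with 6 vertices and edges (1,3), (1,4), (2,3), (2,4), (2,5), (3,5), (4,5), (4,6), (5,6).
3 (matching: (1,4), (2,3), (5,6); upper bound floor(n/2) = floor(6/2) = 3)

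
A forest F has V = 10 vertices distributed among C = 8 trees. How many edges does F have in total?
2 (Each of the 8 component trees on V_i vertices has V_i - 1 edges; summing gives V - C = 10 - 8 = 2)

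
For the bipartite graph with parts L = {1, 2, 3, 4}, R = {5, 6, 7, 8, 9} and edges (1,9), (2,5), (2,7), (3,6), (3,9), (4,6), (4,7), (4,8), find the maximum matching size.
4 (matching: (1,9), (2,7), (3,6), (4,8); upper bound min(|L|,|R|) = min(4,5) = 4)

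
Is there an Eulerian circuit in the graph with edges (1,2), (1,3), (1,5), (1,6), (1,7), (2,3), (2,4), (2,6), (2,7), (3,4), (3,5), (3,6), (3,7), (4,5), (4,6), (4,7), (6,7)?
No (6 vertices have odd degree: {1, 2, 4, 5, 6, 7}; Eulerian circuit requires 0)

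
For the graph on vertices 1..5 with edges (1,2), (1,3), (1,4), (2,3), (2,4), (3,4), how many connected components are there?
2 (components: {1, 2, 3, 4}, {5})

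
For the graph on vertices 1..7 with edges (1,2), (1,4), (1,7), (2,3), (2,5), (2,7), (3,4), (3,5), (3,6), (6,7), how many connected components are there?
1 (components: {1, 2, 3, 4, 5, 6, 7})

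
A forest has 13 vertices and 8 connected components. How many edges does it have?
5 (Each of the 8 component trees on V_i vertices has V_i - 1 edges; summing gives V - C = 13 - 8 = 5)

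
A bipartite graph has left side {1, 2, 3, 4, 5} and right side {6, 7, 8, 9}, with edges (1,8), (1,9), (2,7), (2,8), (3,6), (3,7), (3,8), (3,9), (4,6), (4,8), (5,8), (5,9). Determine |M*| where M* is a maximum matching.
4 (matching: (1,9), (2,8), (3,7), (4,6); upper bound min(|L|,|R|) = min(5,4) = 4)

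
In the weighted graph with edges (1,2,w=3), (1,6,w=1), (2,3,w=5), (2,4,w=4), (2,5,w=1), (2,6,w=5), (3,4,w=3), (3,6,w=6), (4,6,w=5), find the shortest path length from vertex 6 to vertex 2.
4 (path: 6 -> 1 -> 2; weights 1 + 3 = 4)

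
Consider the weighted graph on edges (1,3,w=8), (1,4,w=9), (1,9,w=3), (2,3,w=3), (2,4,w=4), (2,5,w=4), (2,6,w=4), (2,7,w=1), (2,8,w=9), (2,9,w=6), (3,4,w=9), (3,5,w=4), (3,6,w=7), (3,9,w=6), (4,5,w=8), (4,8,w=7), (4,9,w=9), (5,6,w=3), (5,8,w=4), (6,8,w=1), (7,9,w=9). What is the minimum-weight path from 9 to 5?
10 (path: 9 -> 2 -> 5; weights 6 + 4 = 10)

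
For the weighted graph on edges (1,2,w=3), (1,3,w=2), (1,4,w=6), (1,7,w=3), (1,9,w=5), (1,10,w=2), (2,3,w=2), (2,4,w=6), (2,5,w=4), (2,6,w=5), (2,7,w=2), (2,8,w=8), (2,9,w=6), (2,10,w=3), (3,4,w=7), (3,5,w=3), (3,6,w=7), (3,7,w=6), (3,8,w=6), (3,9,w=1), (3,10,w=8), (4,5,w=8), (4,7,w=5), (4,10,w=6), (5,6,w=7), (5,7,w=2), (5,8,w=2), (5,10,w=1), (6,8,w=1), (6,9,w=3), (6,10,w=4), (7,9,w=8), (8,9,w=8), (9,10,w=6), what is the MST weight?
18 (MST edges: (1,3,w=2), (1,10,w=2), (2,3,w=2), (2,7,w=2), (3,9,w=1), (4,7,w=5), (5,8,w=2), (5,10,w=1), (6,8,w=1); sum of weights 2 + 2 + 2 + 2 + 1 + 5 + 2 + 1 + 1 = 18)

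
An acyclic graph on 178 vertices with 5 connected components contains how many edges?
173 (Each of the 5 component trees on V_i vertices has V_i - 1 edges; summing gives V - C = 178 - 5 = 173)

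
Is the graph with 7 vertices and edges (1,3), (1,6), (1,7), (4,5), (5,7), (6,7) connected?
No, it has 2 components: {1, 3, 4, 5, 6, 7}, {2}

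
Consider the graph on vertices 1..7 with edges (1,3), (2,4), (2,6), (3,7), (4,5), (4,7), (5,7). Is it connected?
Yes (BFS from 1 visits [1, 3, 7, 4, 5, 2, 6] — all 7 vertices reached)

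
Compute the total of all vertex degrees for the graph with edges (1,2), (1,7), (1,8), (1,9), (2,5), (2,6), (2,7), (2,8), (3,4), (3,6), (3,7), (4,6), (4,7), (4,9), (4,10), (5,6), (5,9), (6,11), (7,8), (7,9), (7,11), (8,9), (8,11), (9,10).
48 (handshake: sum of degrees = 2|E| = 2 x 24 = 48)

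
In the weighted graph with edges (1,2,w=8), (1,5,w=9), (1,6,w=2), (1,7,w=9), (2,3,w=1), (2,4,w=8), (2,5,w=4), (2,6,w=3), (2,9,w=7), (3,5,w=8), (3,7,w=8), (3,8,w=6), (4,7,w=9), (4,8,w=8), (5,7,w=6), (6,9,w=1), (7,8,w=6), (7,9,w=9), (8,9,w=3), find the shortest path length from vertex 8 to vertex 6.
4 (path: 8 -> 9 -> 6; weights 3 + 1 = 4)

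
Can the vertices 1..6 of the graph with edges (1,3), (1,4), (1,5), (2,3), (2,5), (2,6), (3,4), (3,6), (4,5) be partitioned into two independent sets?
No (odd cycle of length 3: 4 -> 1 -> 3 -> 4)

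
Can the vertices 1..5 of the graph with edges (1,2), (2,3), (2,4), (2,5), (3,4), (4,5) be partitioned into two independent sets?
No (odd cycle of length 3: 5 -> 2 -> 4 -> 5)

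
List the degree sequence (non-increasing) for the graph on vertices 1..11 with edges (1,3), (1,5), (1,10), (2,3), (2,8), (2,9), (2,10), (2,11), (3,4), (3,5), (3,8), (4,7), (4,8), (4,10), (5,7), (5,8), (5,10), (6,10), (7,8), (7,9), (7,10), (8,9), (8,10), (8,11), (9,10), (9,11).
[8, 8, 5, 5, 5, 5, 5, 4, 3, 3, 1] (degrees: deg(1)=3, deg(2)=5, deg(3)=5, deg(4)=4, deg(5)=5, deg(6)=1, deg(7)=5, deg(8)=8, deg(9)=5, deg(10)=8, deg(11)=3)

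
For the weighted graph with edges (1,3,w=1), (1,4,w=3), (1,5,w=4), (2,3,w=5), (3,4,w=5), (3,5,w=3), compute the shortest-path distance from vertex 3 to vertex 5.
3 (path: 3 -> 5; weights 3 = 3)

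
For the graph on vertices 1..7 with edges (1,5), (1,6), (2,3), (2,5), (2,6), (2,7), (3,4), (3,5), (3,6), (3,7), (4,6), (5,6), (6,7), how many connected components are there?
1 (components: {1, 2, 3, 4, 5, 6, 7})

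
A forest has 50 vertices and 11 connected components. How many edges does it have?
39 (Each of the 11 component trees on V_i vertices has V_i - 1 edges; summing gives V - C = 50 - 11 = 39)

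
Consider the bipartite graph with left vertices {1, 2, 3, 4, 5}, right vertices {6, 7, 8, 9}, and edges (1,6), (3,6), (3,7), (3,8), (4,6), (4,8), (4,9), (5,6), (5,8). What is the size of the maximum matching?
4 (matching: (1,6), (3,7), (4,9), (5,8); upper bound min(|L|,|R|) = min(5,4) = 4)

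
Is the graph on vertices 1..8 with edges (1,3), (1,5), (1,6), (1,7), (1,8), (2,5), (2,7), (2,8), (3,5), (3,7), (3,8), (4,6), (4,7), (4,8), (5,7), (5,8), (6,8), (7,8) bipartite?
No (odd cycle of length 3: 8 -> 1 -> 3 -> 8)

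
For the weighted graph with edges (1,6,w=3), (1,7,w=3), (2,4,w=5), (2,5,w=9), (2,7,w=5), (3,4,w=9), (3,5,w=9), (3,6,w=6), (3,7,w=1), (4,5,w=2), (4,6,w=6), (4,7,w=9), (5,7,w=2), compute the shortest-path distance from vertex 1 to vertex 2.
8 (path: 1 -> 7 -> 2; weights 3 + 5 = 8)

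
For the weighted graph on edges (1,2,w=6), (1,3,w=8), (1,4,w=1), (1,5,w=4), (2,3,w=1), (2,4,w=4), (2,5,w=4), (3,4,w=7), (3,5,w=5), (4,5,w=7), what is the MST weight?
10 (MST edges: (1,4,w=1), (1,5,w=4), (2,3,w=1), (2,5,w=4); sum of weights 1 + 4 + 1 + 4 = 10)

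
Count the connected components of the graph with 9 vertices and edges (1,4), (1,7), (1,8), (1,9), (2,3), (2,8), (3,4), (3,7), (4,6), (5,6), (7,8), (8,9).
1 (components: {1, 2, 3, 4, 5, 6, 7, 8, 9})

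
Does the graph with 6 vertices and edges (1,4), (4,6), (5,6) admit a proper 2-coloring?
Yes. Partition: {1, 2, 3, 6}, {4, 5}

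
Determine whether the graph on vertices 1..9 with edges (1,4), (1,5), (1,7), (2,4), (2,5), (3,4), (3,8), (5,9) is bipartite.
Yes. Partition: {1, 2, 3, 6, 9}, {4, 5, 7, 8}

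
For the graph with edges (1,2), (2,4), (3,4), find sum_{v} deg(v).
6 (handshake: sum of degrees = 2|E| = 2 x 3 = 6)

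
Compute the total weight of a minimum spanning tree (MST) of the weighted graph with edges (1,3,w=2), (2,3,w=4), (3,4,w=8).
14 (MST edges: (1,3,w=2), (2,3,w=4), (3,4,w=8); sum of weights 2 + 4 + 8 = 14)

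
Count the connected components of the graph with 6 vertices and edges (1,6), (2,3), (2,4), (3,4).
3 (components: {1, 6}, {2, 3, 4}, {5})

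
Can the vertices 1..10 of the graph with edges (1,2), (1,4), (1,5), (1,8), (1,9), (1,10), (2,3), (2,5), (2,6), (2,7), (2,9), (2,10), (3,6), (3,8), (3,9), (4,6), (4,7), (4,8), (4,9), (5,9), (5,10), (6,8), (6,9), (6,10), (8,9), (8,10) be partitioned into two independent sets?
No (odd cycle of length 3: 4 -> 1 -> 8 -> 4)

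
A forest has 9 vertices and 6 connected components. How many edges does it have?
3 (Each of the 6 component trees on V_i vertices has V_i - 1 edges; summing gives V - C = 9 - 6 = 3)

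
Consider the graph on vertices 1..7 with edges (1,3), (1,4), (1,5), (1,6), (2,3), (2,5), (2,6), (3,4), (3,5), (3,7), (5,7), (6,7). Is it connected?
Yes (BFS from 1 visits [1, 3, 4, 5, 6, 2, 7] — all 7 vertices reached)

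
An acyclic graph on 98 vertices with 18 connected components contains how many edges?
80 (Each of the 18 component trees on V_i vertices has V_i - 1 edges; summing gives V - C = 98 - 18 = 80)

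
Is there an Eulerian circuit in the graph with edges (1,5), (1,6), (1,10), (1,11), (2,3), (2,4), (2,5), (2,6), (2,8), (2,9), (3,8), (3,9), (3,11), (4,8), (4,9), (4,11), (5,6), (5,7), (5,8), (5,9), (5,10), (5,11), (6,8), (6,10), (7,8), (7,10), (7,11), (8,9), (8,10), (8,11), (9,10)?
No (2 vertices have odd degree: {6, 8}; Eulerian circuit requires 0)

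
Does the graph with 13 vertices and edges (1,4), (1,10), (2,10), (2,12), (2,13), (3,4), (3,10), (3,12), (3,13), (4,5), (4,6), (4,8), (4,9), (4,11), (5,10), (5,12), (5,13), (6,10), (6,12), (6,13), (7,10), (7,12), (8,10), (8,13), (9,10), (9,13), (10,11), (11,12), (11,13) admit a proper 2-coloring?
Yes. Partition: {1, 2, 3, 5, 6, 7, 8, 9, 11}, {4, 10, 12, 13}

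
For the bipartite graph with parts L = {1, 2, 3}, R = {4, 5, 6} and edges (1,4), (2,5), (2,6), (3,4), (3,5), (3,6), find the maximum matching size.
3 (matching: (1,4), (2,6), (3,5); upper bound min(|L|,|R|) = min(3,3) = 3)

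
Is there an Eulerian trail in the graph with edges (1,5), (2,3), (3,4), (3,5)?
No (4 vertices have odd degree: {1, 2, 3, 4}; Eulerian path requires 0 or 2)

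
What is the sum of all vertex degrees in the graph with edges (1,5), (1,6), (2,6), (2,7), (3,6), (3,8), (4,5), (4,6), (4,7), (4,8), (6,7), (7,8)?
24 (handshake: sum of degrees = 2|E| = 2 x 12 = 24)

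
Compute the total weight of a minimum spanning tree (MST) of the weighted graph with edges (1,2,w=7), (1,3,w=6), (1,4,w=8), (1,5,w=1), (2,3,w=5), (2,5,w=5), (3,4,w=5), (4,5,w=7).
16 (MST edges: (1,5,w=1), (2,3,w=5), (2,5,w=5), (3,4,w=5); sum of weights 1 + 5 + 5 + 5 = 16)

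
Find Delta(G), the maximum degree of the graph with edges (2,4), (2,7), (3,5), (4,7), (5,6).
2 (attained at vertices 2, 4, 5, 7)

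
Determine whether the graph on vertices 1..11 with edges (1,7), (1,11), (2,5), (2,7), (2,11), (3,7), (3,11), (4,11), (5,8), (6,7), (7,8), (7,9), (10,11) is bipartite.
Yes. Partition: {1, 2, 3, 4, 6, 8, 9, 10}, {5, 7, 11}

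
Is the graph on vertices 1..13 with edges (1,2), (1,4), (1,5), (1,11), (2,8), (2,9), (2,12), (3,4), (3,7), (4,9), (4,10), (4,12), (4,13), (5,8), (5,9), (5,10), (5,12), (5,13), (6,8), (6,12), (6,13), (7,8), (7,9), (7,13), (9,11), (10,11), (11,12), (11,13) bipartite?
Yes. Partition: {1, 3, 8, 9, 10, 12, 13}, {2, 4, 5, 6, 7, 11}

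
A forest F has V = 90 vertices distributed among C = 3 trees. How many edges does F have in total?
87 (Each of the 3 component trees on V_i vertices has V_i - 1 edges; summing gives V - C = 90 - 3 = 87)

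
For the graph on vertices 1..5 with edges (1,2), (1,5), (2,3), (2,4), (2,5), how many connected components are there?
1 (components: {1, 2, 3, 4, 5})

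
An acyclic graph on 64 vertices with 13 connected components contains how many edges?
51 (Each of the 13 component trees on V_i vertices has V_i - 1 edges; summing gives V - C = 64 - 13 = 51)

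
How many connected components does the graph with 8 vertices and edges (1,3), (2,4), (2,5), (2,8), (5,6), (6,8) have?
3 (components: {1, 3}, {2, 4, 5, 6, 8}, {7})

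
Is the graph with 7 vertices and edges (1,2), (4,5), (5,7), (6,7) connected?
No, it has 3 components: {1, 2}, {3}, {4, 5, 6, 7}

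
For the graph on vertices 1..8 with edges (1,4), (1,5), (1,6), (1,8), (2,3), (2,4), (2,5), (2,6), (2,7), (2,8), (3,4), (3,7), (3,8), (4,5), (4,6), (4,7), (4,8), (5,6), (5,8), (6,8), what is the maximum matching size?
4 (matching: (1,5), (2,7), (3,4), (6,8); upper bound floor(n/2) = floor(8/2) = 4)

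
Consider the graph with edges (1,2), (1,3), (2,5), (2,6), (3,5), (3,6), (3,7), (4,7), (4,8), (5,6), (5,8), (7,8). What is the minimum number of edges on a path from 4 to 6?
3 (path: 4 -> 7 -> 3 -> 6, 3 edges)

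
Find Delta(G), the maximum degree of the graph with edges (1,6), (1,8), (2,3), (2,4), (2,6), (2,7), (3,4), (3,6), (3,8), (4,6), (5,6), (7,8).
5 (attained at vertex 6)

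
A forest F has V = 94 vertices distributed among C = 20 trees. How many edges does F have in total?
74 (Each of the 20 component trees on V_i vertices has V_i - 1 edges; summing gives V - C = 94 - 20 = 74)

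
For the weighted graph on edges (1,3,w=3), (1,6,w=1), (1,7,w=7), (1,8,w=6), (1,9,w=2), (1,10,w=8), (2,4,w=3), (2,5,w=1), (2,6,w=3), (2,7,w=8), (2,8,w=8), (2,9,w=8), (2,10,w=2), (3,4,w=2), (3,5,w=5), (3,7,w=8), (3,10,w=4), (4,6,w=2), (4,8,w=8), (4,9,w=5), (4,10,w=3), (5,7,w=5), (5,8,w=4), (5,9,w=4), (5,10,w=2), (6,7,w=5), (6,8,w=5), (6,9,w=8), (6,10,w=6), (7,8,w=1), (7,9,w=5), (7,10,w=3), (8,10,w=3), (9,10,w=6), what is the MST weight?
17 (MST edges: (1,6,w=1), (1,9,w=2), (2,5,w=1), (2,6,w=3), (2,10,w=2), (3,4,w=2), (4,6,w=2), (7,8,w=1), (7,10,w=3); sum of weights 1 + 2 + 1 + 3 + 2 + 2 + 2 + 1 + 3 = 17)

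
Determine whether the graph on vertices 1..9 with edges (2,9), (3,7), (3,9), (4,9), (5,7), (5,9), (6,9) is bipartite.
Yes. Partition: {1, 2, 3, 4, 5, 6, 8}, {7, 9}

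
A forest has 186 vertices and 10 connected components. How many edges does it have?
176 (Each of the 10 component trees on V_i vertices has V_i - 1 edges; summing gives V - C = 186 - 10 = 176)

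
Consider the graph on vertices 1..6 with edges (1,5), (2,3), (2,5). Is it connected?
No, it has 3 components: {1, 2, 3, 5}, {4}, {6}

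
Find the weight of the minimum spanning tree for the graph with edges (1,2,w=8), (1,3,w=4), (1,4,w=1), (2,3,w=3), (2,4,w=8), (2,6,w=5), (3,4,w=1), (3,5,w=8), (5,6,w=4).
14 (MST edges: (1,4,w=1), (2,3,w=3), (2,6,w=5), (3,4,w=1), (5,6,w=4); sum of weights 1 + 3 + 5 + 1 + 4 = 14)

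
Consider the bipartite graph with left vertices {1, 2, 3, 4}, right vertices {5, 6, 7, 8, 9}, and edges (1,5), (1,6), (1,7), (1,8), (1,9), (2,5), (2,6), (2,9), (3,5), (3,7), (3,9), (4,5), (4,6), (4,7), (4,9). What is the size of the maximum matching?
4 (matching: (1,8), (2,9), (3,7), (4,6); upper bound min(|L|,|R|) = min(4,5) = 4)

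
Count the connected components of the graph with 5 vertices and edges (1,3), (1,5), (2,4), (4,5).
1 (components: {1, 2, 3, 4, 5})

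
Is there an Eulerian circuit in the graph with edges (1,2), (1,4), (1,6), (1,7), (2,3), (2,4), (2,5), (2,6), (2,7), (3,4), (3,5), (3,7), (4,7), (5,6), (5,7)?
No (2 vertices have odd degree: {6, 7}; Eulerian circuit requires 0)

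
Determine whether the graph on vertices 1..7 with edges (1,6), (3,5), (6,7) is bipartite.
Yes. Partition: {1, 2, 3, 4, 7}, {5, 6}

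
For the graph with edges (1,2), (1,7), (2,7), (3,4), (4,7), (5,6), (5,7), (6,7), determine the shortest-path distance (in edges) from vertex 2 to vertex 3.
3 (path: 2 -> 7 -> 4 -> 3, 3 edges)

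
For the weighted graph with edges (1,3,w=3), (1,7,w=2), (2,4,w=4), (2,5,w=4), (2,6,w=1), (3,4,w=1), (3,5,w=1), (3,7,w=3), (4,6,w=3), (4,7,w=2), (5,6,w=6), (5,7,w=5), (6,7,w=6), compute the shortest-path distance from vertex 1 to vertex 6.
7 (path: 1 -> 7 -> 4 -> 6; weights 2 + 2 + 3 = 7)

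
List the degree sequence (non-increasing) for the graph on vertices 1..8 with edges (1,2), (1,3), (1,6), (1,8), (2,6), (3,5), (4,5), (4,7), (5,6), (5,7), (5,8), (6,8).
[5, 4, 4, 3, 2, 2, 2, 2] (degrees: deg(1)=4, deg(2)=2, deg(3)=2, deg(4)=2, deg(5)=5, deg(6)=4, deg(7)=2, deg(8)=3)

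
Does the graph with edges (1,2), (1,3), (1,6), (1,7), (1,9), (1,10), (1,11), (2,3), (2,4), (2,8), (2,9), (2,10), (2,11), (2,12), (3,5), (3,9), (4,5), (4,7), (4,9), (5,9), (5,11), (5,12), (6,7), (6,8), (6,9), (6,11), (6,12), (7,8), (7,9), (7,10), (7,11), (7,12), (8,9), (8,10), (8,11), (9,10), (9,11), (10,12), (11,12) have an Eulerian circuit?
No (2 vertices have odd degree: {1, 5}; Eulerian circuit requires 0)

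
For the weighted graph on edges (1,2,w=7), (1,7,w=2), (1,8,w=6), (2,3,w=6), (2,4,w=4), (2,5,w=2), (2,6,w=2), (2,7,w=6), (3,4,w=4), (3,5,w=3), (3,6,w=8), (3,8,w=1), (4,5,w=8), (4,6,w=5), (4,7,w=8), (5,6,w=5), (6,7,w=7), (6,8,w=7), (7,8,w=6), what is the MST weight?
20 (MST edges: (1,7,w=2), (1,8,w=6), (2,4,w=4), (2,5,w=2), (2,6,w=2), (3,5,w=3), (3,8,w=1); sum of weights 2 + 6 + 4 + 2 + 2 + 3 + 1 = 20)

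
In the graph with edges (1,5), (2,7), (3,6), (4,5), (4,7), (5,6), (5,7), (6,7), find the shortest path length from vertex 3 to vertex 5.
2 (path: 3 -> 6 -> 5, 2 edges)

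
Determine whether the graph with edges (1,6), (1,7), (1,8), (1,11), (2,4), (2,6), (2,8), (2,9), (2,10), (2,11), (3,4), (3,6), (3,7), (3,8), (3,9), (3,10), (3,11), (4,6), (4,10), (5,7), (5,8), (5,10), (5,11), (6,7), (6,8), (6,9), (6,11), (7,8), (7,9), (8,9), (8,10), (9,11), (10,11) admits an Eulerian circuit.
No (2 vertices have odd degree: {3, 11}; Eulerian circuit requires 0)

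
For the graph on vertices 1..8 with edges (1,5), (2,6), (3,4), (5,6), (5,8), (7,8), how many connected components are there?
2 (components: {1, 2, 5, 6, 7, 8}, {3, 4})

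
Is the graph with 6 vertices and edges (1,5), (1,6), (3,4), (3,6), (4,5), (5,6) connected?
No, it has 2 components: {1, 3, 4, 5, 6}, {2}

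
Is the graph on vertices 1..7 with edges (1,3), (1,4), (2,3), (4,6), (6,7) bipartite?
Yes. Partition: {1, 2, 5, 6}, {3, 4, 7}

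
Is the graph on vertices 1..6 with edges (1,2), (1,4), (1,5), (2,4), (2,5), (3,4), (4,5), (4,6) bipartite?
No (odd cycle of length 3: 4 -> 1 -> 2 -> 4)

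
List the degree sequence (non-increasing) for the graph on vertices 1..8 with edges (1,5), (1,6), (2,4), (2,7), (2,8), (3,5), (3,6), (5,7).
[3, 3, 2, 2, 2, 2, 1, 1] (degrees: deg(1)=2, deg(2)=3, deg(3)=2, deg(4)=1, deg(5)=3, deg(6)=2, deg(7)=2, deg(8)=1)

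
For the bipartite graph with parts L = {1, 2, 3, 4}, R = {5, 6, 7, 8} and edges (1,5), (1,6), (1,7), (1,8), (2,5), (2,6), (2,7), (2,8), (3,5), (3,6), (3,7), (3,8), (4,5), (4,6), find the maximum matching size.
4 (matching: (1,8), (2,7), (3,6), (4,5); upper bound min(|L|,|R|) = min(4,4) = 4)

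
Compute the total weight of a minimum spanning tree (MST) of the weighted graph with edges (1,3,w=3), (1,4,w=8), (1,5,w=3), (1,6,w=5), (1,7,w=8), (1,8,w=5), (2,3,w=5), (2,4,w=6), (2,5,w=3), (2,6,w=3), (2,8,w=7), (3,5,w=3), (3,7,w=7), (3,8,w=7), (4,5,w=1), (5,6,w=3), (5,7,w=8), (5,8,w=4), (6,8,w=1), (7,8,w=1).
15 (MST edges: (1,3,w=3), (1,5,w=3), (2,5,w=3), (2,6,w=3), (4,5,w=1), (6,8,w=1), (7,8,w=1); sum of weights 3 + 3 + 3 + 3 + 1 + 1 + 1 = 15)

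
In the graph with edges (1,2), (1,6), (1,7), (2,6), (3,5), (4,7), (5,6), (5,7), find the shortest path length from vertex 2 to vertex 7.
2 (path: 2 -> 1 -> 7, 2 edges)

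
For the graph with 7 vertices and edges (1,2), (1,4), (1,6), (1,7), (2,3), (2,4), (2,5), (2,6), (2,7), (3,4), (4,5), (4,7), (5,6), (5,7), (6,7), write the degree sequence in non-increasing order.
[6, 5, 5, 4, 4, 4, 2] (degrees: deg(1)=4, deg(2)=6, deg(3)=2, deg(4)=5, deg(5)=4, deg(6)=4, deg(7)=5)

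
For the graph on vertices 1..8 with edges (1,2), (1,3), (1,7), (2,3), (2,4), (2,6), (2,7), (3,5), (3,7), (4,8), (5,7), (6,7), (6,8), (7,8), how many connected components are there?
1 (components: {1, 2, 3, 4, 5, 6, 7, 8})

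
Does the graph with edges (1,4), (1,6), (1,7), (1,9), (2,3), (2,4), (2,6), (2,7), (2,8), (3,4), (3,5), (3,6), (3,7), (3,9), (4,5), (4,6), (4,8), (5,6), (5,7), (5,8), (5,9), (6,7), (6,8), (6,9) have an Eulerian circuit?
No (2 vertices have odd degree: {2, 7}; Eulerian circuit requires 0)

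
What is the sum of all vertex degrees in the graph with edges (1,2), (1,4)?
4 (handshake: sum of degrees = 2|E| = 2 x 2 = 4)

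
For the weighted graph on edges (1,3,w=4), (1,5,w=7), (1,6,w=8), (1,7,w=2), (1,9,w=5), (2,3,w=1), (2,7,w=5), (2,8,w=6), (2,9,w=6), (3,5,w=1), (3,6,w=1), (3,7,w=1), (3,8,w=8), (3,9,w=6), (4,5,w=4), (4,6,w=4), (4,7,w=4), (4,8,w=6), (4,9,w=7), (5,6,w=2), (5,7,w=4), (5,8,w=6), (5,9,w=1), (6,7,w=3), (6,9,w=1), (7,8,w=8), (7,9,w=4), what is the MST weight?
17 (MST edges: (1,7,w=2), (2,3,w=1), (2,8,w=6), (3,5,w=1), (3,6,w=1), (3,7,w=1), (4,5,w=4), (5,9,w=1); sum of weights 2 + 1 + 6 + 1 + 1 + 1 + 4 + 1 = 17)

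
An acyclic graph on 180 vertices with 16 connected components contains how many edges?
164 (Each of the 16 component trees on V_i vertices has V_i - 1 edges; summing gives V - C = 180 - 16 = 164)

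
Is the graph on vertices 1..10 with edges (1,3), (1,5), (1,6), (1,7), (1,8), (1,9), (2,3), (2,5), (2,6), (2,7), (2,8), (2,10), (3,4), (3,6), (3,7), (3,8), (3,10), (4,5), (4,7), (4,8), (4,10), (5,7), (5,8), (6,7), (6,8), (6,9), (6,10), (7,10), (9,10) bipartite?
No (odd cycle of length 3: 8 -> 1 -> 3 -> 8)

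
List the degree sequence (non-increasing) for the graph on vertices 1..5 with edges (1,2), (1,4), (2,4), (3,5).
[2, 2, 2, 1, 1] (degrees: deg(1)=2, deg(2)=2, deg(3)=1, deg(4)=2, deg(5)=1)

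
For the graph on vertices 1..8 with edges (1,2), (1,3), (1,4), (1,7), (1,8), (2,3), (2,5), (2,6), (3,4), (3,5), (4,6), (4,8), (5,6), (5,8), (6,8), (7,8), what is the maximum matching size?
4 (matching: (1,3), (2,5), (4,6), (7,8); upper bound floor(n/2) = floor(8/2) = 4)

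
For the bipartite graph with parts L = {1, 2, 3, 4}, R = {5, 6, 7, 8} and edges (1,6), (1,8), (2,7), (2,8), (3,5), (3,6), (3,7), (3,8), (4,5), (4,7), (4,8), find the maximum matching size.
4 (matching: (1,8), (2,7), (3,6), (4,5); upper bound min(|L|,|R|) = min(4,4) = 4)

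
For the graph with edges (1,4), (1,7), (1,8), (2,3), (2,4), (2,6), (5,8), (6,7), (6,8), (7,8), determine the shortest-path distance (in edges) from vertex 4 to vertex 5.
3 (path: 4 -> 1 -> 8 -> 5, 3 edges)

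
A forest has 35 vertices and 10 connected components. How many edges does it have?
25 (Each of the 10 component trees on V_i vertices has V_i - 1 edges; summing gives V - C = 35 - 10 = 25)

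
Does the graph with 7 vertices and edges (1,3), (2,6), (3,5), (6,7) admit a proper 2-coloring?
Yes. Partition: {1, 2, 4, 5, 7}, {3, 6}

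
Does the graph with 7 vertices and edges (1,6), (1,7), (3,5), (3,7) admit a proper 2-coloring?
Yes. Partition: {1, 2, 3, 4}, {5, 6, 7}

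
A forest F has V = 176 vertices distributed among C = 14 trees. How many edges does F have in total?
162 (Each of the 14 component trees on V_i vertices has V_i - 1 edges; summing gives V - C = 176 - 14 = 162)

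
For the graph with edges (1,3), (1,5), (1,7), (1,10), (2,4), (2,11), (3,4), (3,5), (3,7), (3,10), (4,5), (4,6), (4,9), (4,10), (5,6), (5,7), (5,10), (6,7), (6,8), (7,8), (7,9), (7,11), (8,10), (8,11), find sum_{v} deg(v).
48 (handshake: sum of degrees = 2|E| = 2 x 24 = 48)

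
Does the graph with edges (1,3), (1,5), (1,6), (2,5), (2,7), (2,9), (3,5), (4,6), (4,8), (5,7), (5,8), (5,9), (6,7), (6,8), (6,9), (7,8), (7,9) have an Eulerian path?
No (4 vertices have odd degree: {1, 2, 6, 7}; Eulerian path requires 0 or 2)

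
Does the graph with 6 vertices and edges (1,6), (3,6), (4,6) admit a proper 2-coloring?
Yes. Partition: {1, 2, 3, 4, 5}, {6}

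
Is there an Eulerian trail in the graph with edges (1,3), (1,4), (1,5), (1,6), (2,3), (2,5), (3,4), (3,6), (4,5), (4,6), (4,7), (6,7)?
Yes (the graph is connected and exactly 2 vertices have odd degree: {4, 5}; any Eulerian path must start and end at those)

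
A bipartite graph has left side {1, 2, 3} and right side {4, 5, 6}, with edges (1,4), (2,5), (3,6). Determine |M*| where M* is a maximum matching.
3 (matching: (1,4), (2,5), (3,6); upper bound min(|L|,|R|) = min(3,3) = 3)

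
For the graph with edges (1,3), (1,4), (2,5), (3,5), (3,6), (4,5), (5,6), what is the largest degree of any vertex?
4 (attained at vertex 5)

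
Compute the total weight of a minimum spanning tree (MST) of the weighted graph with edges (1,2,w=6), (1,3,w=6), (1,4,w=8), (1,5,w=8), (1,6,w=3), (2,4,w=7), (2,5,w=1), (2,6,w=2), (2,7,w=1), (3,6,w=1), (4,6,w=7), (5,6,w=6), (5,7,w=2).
15 (MST edges: (1,6,w=3), (2,4,w=7), (2,5,w=1), (2,6,w=2), (2,7,w=1), (3,6,w=1); sum of weights 3 + 7 + 1 + 2 + 1 + 1 = 15)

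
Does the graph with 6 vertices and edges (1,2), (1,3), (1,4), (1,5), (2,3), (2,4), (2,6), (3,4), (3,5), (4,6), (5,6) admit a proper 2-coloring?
No (odd cycle of length 3: 4 -> 1 -> 3 -> 4)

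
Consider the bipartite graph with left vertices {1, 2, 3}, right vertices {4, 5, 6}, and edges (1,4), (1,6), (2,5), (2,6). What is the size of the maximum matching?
2 (matching: (1,6), (2,5); upper bound min(|L|,|R|) = min(3,3) = 3)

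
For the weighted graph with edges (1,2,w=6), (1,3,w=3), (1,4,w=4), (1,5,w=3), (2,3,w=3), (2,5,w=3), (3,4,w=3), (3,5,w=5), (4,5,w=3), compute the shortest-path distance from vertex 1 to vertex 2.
6 (path: 1 -> 2; weights 6 = 6)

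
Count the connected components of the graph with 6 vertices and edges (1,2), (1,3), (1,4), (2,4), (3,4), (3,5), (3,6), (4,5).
1 (components: {1, 2, 3, 4, 5, 6})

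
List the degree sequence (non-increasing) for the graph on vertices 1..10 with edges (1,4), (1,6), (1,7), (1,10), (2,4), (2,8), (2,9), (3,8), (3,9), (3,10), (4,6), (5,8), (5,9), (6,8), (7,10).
[4, 4, 3, 3, 3, 3, 3, 3, 2, 2] (degrees: deg(1)=4, deg(2)=3, deg(3)=3, deg(4)=3, deg(5)=2, deg(6)=3, deg(7)=2, deg(8)=4, deg(9)=3, deg(10)=3)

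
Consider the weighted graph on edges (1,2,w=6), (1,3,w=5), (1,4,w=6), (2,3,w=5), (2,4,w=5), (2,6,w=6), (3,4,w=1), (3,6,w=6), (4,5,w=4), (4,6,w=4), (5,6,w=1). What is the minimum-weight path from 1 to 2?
6 (path: 1 -> 2; weights 6 = 6)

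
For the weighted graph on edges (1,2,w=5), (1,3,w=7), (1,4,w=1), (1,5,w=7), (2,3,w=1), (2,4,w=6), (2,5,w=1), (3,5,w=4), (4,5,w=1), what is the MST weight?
4 (MST edges: (1,4,w=1), (2,3,w=1), (2,5,w=1), (4,5,w=1); sum of weights 1 + 1 + 1 + 1 = 4)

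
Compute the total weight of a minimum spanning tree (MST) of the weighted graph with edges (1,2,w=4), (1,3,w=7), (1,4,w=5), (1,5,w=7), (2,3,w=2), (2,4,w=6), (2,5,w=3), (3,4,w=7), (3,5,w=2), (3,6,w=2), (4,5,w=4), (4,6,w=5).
14 (MST edges: (1,2,w=4), (2,3,w=2), (3,5,w=2), (3,6,w=2), (4,5,w=4); sum of weights 4 + 2 + 2 + 2 + 4 = 14)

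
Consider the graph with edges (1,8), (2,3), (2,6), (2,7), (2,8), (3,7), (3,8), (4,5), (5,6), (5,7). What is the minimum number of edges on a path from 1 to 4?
5 (path: 1 -> 8 -> 2 -> 6 -> 5 -> 4, 5 edges)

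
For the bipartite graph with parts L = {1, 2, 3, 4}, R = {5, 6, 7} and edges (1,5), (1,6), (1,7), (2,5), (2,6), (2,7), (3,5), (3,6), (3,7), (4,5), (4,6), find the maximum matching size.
3 (matching: (1,7), (2,6), (3,5); upper bound min(|L|,|R|) = min(4,3) = 3)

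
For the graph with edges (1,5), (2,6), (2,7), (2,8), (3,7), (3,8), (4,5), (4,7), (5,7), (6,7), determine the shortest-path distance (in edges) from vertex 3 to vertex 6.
2 (path: 3 -> 7 -> 6, 2 edges)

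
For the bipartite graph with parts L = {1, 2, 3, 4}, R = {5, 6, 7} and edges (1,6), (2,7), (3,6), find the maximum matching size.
2 (matching: (1,6), (2,7); upper bound min(|L|,|R|) = min(4,3) = 3)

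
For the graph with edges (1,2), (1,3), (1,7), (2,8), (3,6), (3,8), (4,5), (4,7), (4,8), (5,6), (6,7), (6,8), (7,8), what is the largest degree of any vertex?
5 (attained at vertex 8)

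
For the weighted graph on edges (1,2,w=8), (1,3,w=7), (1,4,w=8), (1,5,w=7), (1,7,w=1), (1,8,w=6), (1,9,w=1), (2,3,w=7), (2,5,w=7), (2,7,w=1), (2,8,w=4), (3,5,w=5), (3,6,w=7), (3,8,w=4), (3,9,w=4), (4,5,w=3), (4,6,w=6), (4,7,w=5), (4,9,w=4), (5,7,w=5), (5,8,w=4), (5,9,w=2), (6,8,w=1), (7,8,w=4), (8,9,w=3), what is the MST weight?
16 (MST edges: (1,7,w=1), (1,9,w=1), (2,7,w=1), (3,8,w=4), (4,5,w=3), (5,9,w=2), (6,8,w=1), (8,9,w=3); sum of weights 1 + 1 + 1 + 4 + 3 + 2 + 1 + 3 = 16)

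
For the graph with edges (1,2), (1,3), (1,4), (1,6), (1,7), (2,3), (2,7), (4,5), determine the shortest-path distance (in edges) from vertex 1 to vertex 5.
2 (path: 1 -> 4 -> 5, 2 edges)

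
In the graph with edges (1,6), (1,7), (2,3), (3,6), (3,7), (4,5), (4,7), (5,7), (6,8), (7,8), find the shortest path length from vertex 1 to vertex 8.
2 (path: 1 -> 7 -> 8, 2 edges)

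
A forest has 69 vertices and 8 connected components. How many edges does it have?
61 (Each of the 8 component trees on V_i vertices has V_i - 1 edges; summing gives V - C = 69 - 8 = 61)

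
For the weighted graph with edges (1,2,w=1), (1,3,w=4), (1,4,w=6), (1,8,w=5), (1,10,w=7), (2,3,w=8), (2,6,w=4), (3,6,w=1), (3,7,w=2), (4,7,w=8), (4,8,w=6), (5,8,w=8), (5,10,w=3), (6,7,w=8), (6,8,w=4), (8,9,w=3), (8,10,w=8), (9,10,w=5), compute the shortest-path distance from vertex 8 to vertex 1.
5 (path: 8 -> 1; weights 5 = 5)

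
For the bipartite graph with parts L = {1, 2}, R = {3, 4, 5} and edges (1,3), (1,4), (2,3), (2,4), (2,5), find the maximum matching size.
2 (matching: (1,4), (2,5); upper bound min(|L|,|R|) = min(2,3) = 2)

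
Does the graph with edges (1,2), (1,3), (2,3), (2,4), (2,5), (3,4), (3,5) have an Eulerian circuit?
Yes (the graph is connected and all 5 vertices have even degree)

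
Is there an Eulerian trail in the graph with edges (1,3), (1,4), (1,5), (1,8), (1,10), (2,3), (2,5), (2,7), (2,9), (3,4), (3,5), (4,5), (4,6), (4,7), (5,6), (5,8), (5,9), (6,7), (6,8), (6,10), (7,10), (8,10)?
No (4 vertices have odd degree: {1, 4, 5, 6}; Eulerian path requires 0 or 2)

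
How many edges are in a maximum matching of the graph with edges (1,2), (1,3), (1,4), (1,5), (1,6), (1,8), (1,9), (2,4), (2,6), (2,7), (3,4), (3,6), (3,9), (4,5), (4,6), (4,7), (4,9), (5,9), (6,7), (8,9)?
4 (matching: (1,8), (3,4), (5,9), (6,7); upper bound floor(n/2) = floor(9/2) = 4)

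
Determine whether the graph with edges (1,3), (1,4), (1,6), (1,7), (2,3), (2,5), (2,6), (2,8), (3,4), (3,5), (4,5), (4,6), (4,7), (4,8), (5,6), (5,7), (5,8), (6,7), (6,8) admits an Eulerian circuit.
Yes (the graph is connected and all 8 vertices have even degree)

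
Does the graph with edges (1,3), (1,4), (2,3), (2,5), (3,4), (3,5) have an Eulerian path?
Yes — and in fact it has an Eulerian circuit (the graph is connected and all 5 vertices have even degree)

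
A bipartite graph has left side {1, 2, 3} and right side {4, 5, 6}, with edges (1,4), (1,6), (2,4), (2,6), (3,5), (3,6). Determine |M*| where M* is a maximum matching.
3 (matching: (1,6), (2,4), (3,5); upper bound min(|L|,|R|) = min(3,3) = 3)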